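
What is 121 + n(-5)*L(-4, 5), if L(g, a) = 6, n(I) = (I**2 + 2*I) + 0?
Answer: 211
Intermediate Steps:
n(I) = I**2 + 2*I
121 + n(-5)*L(-4, 5) = 121 - 5*(2 - 5)*6 = 121 - 5*(-3)*6 = 121 + 15*6 = 121 + 90 = 211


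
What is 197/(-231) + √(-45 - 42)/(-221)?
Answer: -197/231 - I*√87/221 ≈ -0.85281 - 0.042205*I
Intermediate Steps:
197/(-231) + √(-45 - 42)/(-221) = 197*(-1/231) + √(-87)*(-1/221) = -197/231 + (I*√87)*(-1/221) = -197/231 - I*√87/221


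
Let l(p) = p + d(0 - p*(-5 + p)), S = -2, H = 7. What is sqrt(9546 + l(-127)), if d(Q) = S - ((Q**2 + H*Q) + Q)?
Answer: I*sqrt(280888167) ≈ 16760.0*I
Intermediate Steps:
d(Q) = -2 - Q**2 - 8*Q (d(Q) = -2 - ((Q**2 + 7*Q) + Q) = -2 - (Q**2 + 8*Q) = -2 + (-Q**2 - 8*Q) = -2 - Q**2 - 8*Q)
l(p) = -2 + p - p**2*(-5 + p)**2 + 8*p*(-5 + p) (l(p) = p + (-2 - (0 - p*(-5 + p))**2 - 8*(0 - p*(-5 + p))) = p + (-2 - (-p*(-5 + p))**2 - (-8)*p*(-5 + p)) = p + (-2 - p**2*(-5 + p)**2 + 8*p*(-5 + p)) = -2 + p - p**2*(-5 + p)**2 + 8*p*(-5 + p))
sqrt(9546 + l(-127)) = sqrt(9546 + (-2 - 127 - 1*(-127)**2*(-5 - 127)**2 + 8*(-127)*(-5 - 127))) = sqrt(9546 + (-2 - 127 - 1*16129*(-132)**2 + 8*(-127)*(-132))) = sqrt(9546 + (-2 - 127 - 1*16129*17424 + 134112)) = sqrt(9546 + (-2 - 127 - 281031696 + 134112)) = sqrt(9546 - 280897713) = sqrt(-280888167) = I*sqrt(280888167)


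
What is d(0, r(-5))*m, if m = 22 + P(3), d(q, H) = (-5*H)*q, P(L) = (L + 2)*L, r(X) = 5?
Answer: 0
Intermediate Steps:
P(L) = L*(2 + L) (P(L) = (2 + L)*L = L*(2 + L))
d(q, H) = -5*H*q
m = 37 (m = 22 + 3*(2 + 3) = 22 + 3*5 = 22 + 15 = 37)
d(0, r(-5))*m = -5*5*0*37 = 0*37 = 0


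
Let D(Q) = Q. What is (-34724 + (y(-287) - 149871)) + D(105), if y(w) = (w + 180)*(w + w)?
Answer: -123072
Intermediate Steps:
y(w) = 2*w*(180 + w) (y(w) = (180 + w)*(2*w) = 2*w*(180 + w))
(-34724 + (y(-287) - 149871)) + D(105) = (-34724 + (2*(-287)*(180 - 287) - 149871)) + 105 = (-34724 + (2*(-287)*(-107) - 149871)) + 105 = (-34724 + (61418 - 149871)) + 105 = (-34724 - 88453) + 105 = -123177 + 105 = -123072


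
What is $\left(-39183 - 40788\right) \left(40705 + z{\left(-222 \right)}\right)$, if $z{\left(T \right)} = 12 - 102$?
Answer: $-3248022165$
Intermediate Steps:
$z{\left(T \right)} = -90$ ($z{\left(T \right)} = 12 - 102 = -90$)
$\left(-39183 - 40788\right) \left(40705 + z{\left(-222 \right)}\right) = \left(-39183 - 40788\right) \left(40705 - 90\right) = \left(-79971\right) 40615 = -3248022165$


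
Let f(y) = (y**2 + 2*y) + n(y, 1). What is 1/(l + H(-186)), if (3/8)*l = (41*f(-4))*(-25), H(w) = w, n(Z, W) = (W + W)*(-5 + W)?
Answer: -1/186 ≈ -0.0053763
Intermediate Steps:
n(Z, W) = 2*W*(-5 + W) (n(Z, W) = (2*W)*(-5 + W) = 2*W*(-5 + W))
f(y) = -8 + y**2 + 2*y (f(y) = (y**2 + 2*y) + 2*1*(-5 + 1) = (y**2 + 2*y) + 2*1*(-4) = (y**2 + 2*y) - 8 = -8 + y**2 + 2*y)
l = 0 (l = 8*((41*(-8 + (-4)**2 + 2*(-4)))*(-25))/3 = 8*((41*(-8 + 16 - 8))*(-25))/3 = 8*((41*0)*(-25))/3 = 8*(0*(-25))/3 = (8/3)*0 = 0)
1/(l + H(-186)) = 1/(0 - 186) = 1/(-186) = -1/186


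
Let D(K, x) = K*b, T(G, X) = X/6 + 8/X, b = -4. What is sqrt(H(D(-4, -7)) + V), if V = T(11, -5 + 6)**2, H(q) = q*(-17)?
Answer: I*sqrt(7391)/6 ≈ 14.328*I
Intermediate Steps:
T(G, X) = 8/X + X/6 (T(G, X) = X*(1/6) + 8/X = X/6 + 8/X = 8/X + X/6)
D(K, x) = -4*K (D(K, x) = K*(-4) = -4*K)
H(q) = -17*q
V = 2401/36 (V = (8/(-5 + 6) + (-5 + 6)/6)**2 = (8/1 + (1/6)*1)**2 = (8*1 + 1/6)**2 = (8 + 1/6)**2 = (49/6)**2 = 2401/36 ≈ 66.694)
sqrt(H(D(-4, -7)) + V) = sqrt(-(-68)*(-4) + 2401/36) = sqrt(-17*16 + 2401/36) = sqrt(-272 + 2401/36) = sqrt(-7391/36) = I*sqrt(7391)/6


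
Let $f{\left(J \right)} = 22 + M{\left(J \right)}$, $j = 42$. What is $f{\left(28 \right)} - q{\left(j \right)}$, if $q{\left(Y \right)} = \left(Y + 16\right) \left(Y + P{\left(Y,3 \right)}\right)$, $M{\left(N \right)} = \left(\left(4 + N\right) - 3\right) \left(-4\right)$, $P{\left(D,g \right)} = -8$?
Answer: $-2066$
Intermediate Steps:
$M{\left(N \right)} = -4 - 4 N$ ($M{\left(N \right)} = \left(1 + N\right) \left(-4\right) = -4 - 4 N$)
$f{\left(J \right)} = 18 - 4 J$ ($f{\left(J \right)} = 22 - \left(4 + 4 J\right) = 18 - 4 J$)
$q{\left(Y \right)} = \left(-8 + Y\right) \left(16 + Y\right)$ ($q{\left(Y \right)} = \left(Y + 16\right) \left(Y - 8\right) = \left(16 + Y\right) \left(-8 + Y\right) = \left(-8 + Y\right) \left(16 + Y\right)$)
$f{\left(28 \right)} - q{\left(j \right)} = \left(18 - 112\right) - \left(-128 + 42^{2} + 8 \cdot 42\right) = \left(18 - 112\right) - \left(-128 + 1764 + 336\right) = -94 - 1972 = -2066$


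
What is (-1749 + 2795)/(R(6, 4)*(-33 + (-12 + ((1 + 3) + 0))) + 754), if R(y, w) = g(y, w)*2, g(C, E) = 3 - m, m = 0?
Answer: 523/254 ≈ 2.0591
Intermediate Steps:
g(C, E) = 3 (g(C, E) = 3 - 1*0 = 3 + 0 = 3)
R(y, w) = 6 (R(y, w) = 3*2 = 6)
(-1749 + 2795)/(R(6, 4)*(-33 + (-12 + ((1 + 3) + 0))) + 754) = (-1749 + 2795)/(6*(-33 + (-12 + ((1 + 3) + 0))) + 754) = 1046/(6*(-33 + (-12 + (4 + 0))) + 754) = 1046/(6*(-33 + (-12 + 4)) + 754) = 1046/(6*(-33 - 8) + 754) = 1046/(6*(-41) + 754) = 1046/(-246 + 754) = 1046/508 = 1046*(1/508) = 523/254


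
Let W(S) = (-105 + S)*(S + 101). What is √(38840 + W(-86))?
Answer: 5*√1439 ≈ 189.67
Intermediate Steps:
W(S) = (-105 + S)*(101 + S)
√(38840 + W(-86)) = √(38840 + (-10605 + (-86)² - 4*(-86))) = √(38840 + (-10605 + 7396 + 344)) = √(38840 - 2865) = √35975 = 5*√1439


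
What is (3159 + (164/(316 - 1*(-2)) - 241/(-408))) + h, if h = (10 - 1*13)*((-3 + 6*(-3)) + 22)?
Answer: 22756423/7208 ≈ 3157.1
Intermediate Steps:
h = -3 (h = (10 - 13)*((-3 - 18) + 22) = -3*(-21 + 22) = -3*1 = -3)
(3159 + (164/(316 - 1*(-2)) - 241/(-408))) + h = (3159 + (164/(316 - 1*(-2)) - 241/(-408))) - 3 = (3159 + (164/(316 + 2) - 241*(-1/408))) - 3 = (3159 + (164/318 + 241/408)) - 3 = (3159 + (164*(1/318) + 241/408)) - 3 = (3159 + (82/159 + 241/408)) - 3 = (3159 + 7975/7208) - 3 = 22778047/7208 - 3 = 22756423/7208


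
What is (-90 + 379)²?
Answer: 83521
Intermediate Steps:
(-90 + 379)² = 289² = 83521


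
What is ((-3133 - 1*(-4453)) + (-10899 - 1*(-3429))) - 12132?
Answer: -18282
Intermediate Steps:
((-3133 - 1*(-4453)) + (-10899 - 1*(-3429))) - 12132 = ((-3133 + 4453) + (-10899 + 3429)) - 12132 = (1320 - 7470) - 12132 = -6150 - 12132 = -18282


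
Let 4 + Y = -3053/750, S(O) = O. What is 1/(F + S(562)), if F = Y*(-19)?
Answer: 750/536507 ≈ 0.0013979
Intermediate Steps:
Y = -6053/750 (Y = -4 - 3053/750 = -6053/750 ≈ -8.0707)
F = 115007/750 (F = -6053/750*(-19) = 115007/750 ≈ 153.34)
1/(F + S(562)) = 1/(115007/750 + 562) = 1/(536507/750) = 750/536507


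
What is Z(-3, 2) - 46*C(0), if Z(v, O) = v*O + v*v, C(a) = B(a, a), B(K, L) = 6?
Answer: -273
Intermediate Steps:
C(a) = 6
Z(v, O) = v² + O*v (Z(v, O) = O*v + v² = v² + O*v)
Z(-3, 2) - 46*C(0) = -3*(2 - 3) - 46*6 = -3*(-1) - 276 = 3 - 276 = -273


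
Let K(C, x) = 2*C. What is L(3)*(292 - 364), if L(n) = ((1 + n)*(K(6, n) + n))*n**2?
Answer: -38880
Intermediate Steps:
L(n) = n**2*(1 + n)*(12 + n) (L(n) = ((1 + n)*(2*6 + n))*n**2 = ((1 + n)*(12 + n))*n**2 = n**2*(1 + n)*(12 + n))
L(3)*(292 - 364) = (3**2*(12 + 3**2 + 13*3))*(292 - 364) = (9*(12 + 9 + 39))*(-72) = (9*60)*(-72) = 540*(-72) = -38880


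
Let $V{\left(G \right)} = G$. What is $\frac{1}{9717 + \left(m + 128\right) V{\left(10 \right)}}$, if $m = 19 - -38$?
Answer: $\frac{1}{11567} \approx 8.6453 \cdot 10^{-5}$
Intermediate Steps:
$m = 57$ ($m = 19 + 38 = 57$)
$\frac{1}{9717 + \left(m + 128\right) V{\left(10 \right)}} = \frac{1}{9717 + \left(57 + 128\right) 10} = \frac{1}{9717 + 185 \cdot 10} = \frac{1}{9717 + 1850} = \frac{1}{11567}$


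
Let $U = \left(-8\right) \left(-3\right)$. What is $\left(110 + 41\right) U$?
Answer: $3624$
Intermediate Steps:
$U = 24$
$\left(110 + 41\right) U = \left(110 + 41\right) 24 = 151 \cdot 24 = 3624$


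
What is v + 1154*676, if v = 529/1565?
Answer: 1220863289/1565 ≈ 7.8010e+5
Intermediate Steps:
v = 529/1565 (v = 529*(1/1565) = 529/1565 ≈ 0.33802)
v + 1154*676 = 529/1565 + 1154*676 = 529/1565 + 780104 = 1220863289/1565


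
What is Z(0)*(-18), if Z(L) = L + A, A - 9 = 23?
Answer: -576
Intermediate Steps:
A = 32 (A = 9 + 23 = 32)
Z(L) = 32 + L (Z(L) = L + 32 = 32 + L)
Z(0)*(-18) = (32 + 0)*(-18) = 32*(-18) = -576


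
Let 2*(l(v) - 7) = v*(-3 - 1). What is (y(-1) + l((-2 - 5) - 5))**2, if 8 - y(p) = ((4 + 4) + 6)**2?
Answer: 24649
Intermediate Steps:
y(p) = -188 (y(p) = 8 - ((4 + 4) + 6)**2 = 8 - (8 + 6)**2 = 8 - 1*14**2 = 8 - 1*196 = 8 - 196 = -188)
l(v) = 7 - 2*v (l(v) = 7 + (v*(-3 - 1))/2 = 7 + (v*(-4))/2 = 7 + (-4*v)/2 = 7 - 2*v)
(y(-1) + l((-2 - 5) - 5))**2 = (-188 + (7 - 2*((-2 - 5) - 5)))**2 = (-188 + (7 - 2*(-7 - 5)))**2 = (-188 + (7 - 2*(-12)))**2 = (-188 + (7 + 24))**2 = (-188 + 31)**2 = (-157)**2 = 24649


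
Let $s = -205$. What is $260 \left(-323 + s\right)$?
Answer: $-137280$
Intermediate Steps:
$260 \left(-323 + s\right) = 260 \left(-323 - 205\right) = 260 \left(-528\right) = -137280$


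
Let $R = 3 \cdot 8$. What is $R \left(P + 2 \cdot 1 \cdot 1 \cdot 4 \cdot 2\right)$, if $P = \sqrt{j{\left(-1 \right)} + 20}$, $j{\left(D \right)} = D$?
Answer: $384 + 24 \sqrt{19} \approx 488.61$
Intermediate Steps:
$R = 24$
$P = \sqrt{19}$ ($P = \sqrt{-1 + 20} = \sqrt{19} \approx 4.3589$)
$R \left(P + 2 \cdot 1 \cdot 1 \cdot 4 \cdot 2\right) = 24 \left(\sqrt{19} + 2 \cdot 1 \cdot 1 \cdot 4 \cdot 2\right) = 24 \left(\sqrt{19} + 2 \cdot 1 \cdot 4 \cdot 2\right) = 24 \left(\sqrt{19} + 2 \cdot 4 \cdot 2\right) = 24 \left(\sqrt{19} + 8 \cdot 2\right) = 24 \left(\sqrt{19} + 16\right) = 24 \left(16 + \sqrt{19}\right) = 384 + 24 \sqrt{19}$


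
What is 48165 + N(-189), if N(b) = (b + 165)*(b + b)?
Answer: 57237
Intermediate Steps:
N(b) = 2*b*(165 + b) (N(b) = (165 + b)*(2*b) = 2*b*(165 + b))
48165 + N(-189) = 48165 + 2*(-189)*(165 - 189) = 48165 + 2*(-189)*(-24) = 48165 + 9072 = 57237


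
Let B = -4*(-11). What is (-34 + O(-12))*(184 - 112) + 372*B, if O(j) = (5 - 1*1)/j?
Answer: 13896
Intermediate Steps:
O(j) = 4/j (O(j) = (5 - 1)/j = 4/j)
B = 44
(-34 + O(-12))*(184 - 112) + 372*B = (-34 + 4/(-12))*(184 - 112) + 372*44 = (-34 + 4*(-1/12))*72 + 16368 = (-34 - ⅓)*72 + 16368 = -103/3*72 + 16368 = -2472 + 16368 = 13896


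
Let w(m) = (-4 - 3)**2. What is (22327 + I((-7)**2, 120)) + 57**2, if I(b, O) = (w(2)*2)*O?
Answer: 37336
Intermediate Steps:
w(m) = 49 (w(m) = (-7)**2 = 49)
I(b, O) = 98*O (I(b, O) = (49*2)*O = 98*O)
(22327 + I((-7)**2, 120)) + 57**2 = (22327 + 98*120) + 57**2 = (22327 + 11760) + 3249 = 34087 + 3249 = 37336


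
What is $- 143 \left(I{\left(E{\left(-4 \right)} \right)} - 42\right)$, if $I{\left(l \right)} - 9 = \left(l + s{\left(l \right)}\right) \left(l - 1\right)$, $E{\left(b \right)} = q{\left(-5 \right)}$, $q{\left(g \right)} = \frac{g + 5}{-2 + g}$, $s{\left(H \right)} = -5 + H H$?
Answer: $4004$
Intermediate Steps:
$s{\left(H \right)} = -5 + H^{2}$
$q{\left(g \right)} = \frac{5 + g}{-2 + g}$
$E{\left(b \right)} = 0$ ($E{\left(b \right)} = \frac{5 - 5}{-2 - 5} = \frac{1}{-7} \cdot 0 = \left(- \frac{1}{7}\right) 0 = 0$)
$I{\left(l \right)} = 9 + \left(-1 + l\right) \left(-5 + l + l^{2}\right)$ ($I{\left(l \right)} = 9 + \left(l + \left(-5 + l^{2}\right)\right) \left(l - 1\right) = 9 + \left(-5 + l + l^{2}\right) \left(-1 + l\right) = 9 + \left(-1 + l\right) \left(-5 + l + l^{2}\right)$)
$- 143 \left(I{\left(E{\left(-4 \right)} \right)} - 42\right) = - 143 \left(\left(14 + 0^{3} - 0\right) - 42\right) = - 143 \left(\left(14 + 0 + 0\right) - 42\right) = - 143 \left(14 - 42\right) = \left(-143\right) \left(-28\right) = 4004$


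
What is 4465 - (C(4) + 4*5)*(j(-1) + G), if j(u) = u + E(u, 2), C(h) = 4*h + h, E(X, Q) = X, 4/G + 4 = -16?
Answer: 4553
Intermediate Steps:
G = -⅕ (G = 4/(-4 - 16) = 4/(-20) = 4*(-1/20) = -⅕ ≈ -0.20000)
C(h) = 5*h
j(u) = 2*u (j(u) = u + u = 2*u)
4465 - (C(4) + 4*5)*(j(-1) + G) = 4465 - (5*4 + 4*5)*(2*(-1) - ⅕) = 4465 - (20 + 20)*(-2 - ⅕) = 4465 - 40*(-11)/5 = 4465 - 1*(-88) = 4465 + 88 = 4553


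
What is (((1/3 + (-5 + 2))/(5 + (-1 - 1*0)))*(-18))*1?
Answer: 12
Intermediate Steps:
(((1/3 + (-5 + 2))/(5 + (-1 - 1*0)))*(-18))*1 = (((1/3 - 3)/(5 + (-1 + 0)))*(-18))*1 = (-8/(3*(5 - 1))*(-18))*1 = (-8/3/4*(-18))*1 = (-8/3*1/4*(-18))*1 = -2/3*(-18)*1 = 12*1 = 12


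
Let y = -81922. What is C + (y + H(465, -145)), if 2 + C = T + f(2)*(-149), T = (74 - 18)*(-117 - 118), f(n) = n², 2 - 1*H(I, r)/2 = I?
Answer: -96606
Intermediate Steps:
H(I, r) = 4 - 2*I
T = -13160 (T = 56*(-235) = -13160)
C = -13758 (C = -2 + (-13160 + 2²*(-149)) = -2 + (-13160 + 4*(-149)) = -2 + (-13160 - 596) = -2 - 13756 = -13758)
C + (y + H(465, -145)) = -13758 + (-81922 + (4 - 2*465)) = -13758 + (-81922 + (4 - 930)) = -13758 + (-81922 - 926) = -13758 - 82848 = -96606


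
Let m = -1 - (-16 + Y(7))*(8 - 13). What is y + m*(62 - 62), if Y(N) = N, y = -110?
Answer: -110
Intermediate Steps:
m = -46 (m = -1 - (-16 + 7)*(8 - 13) = -1 - (-9)*(-5) = -1 - 1*45 = -1 - 45 = -46)
y + m*(62 - 62) = -110 - 46*(62 - 62) = -110 - 46*0 = -110 + 0 = -110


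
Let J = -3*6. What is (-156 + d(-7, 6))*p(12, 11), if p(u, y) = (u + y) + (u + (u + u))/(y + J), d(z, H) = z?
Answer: -20375/7 ≈ -2910.7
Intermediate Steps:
J = -18
p(u, y) = u + y + 3*u/(-18 + y) (p(u, y) = (u + y) + (u + (u + u))/(y - 18) = (u + y) + (u + 2*u)/(-18 + y) = (u + y) + (3*u)/(-18 + y) = (u + y) + 3*u/(-18 + y) = u + y + 3*u/(-18 + y))
(-156 + d(-7, 6))*p(12, 11) = (-156 - 7)*((11² - 18*11 - 15*12 + 12*11)/(-18 + 11)) = -163*(121 - 198 - 180 + 132)/(-7) = -(-163)*(-125)/7 = -163*125/7 = -20375/7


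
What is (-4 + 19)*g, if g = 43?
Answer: 645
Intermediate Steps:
(-4 + 19)*g = (-4 + 19)*43 = 15*43 = 645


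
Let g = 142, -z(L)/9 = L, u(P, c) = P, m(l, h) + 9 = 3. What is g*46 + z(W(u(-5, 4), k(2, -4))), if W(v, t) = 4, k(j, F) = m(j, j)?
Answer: 6496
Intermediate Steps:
m(l, h) = -6 (m(l, h) = -9 + 3 = -6)
k(j, F) = -6
z(L) = -9*L
g*46 + z(W(u(-5, 4), k(2, -4))) = 142*46 - 9*4 = 6532 - 36 = 6496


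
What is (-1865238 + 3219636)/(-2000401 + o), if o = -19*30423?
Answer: -677199/1289219 ≈ -0.52528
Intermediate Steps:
o = -578037
(-1865238 + 3219636)/(-2000401 + o) = (-1865238 + 3219636)/(-2000401 - 578037) = 1354398/(-2578438) = 1354398*(-1/2578438) = -677199/1289219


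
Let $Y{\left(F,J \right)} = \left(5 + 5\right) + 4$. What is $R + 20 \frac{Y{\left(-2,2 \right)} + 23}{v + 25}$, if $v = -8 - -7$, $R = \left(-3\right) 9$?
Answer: $\frac{23}{6} \approx 3.8333$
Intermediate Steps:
$R = -27$
$Y{\left(F,J \right)} = 14$ ($Y{\left(F,J \right)} = 10 + 4 = 14$)
$v = -1$ ($v = -8 + 7 = -1$)
$R + 20 \frac{Y{\left(-2,2 \right)} + 23}{v + 25} = -27 + 20 \frac{14 + 23}{-1 + 25} = -27 + 20 \cdot \frac{37}{24} = -27 + \frac{185}{6} = \frac{23}{6}$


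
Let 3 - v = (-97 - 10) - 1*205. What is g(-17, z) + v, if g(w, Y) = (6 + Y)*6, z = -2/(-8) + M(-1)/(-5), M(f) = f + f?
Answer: 3549/10 ≈ 354.90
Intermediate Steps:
M(f) = 2*f
z = 13/20 (z = -2/(-8) + (2*(-1))/(-5) = -2*(-1/8) - 2*(-1/5) = 1/4 + 2/5 = 13/20 ≈ 0.65000)
g(w, Y) = 36 + 6*Y
v = 315 (v = 3 - ((-97 - 10) - 1*205) = 3 - (-107 - 205) = 3 - 1*(-312) = 3 + 312 = 315)
g(-17, z) + v = (36 + 6*(13/20)) + 315 = (36 + 39/10) + 315 = 399/10 + 315 = 3549/10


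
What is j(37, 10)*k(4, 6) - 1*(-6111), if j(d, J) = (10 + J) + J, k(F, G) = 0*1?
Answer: 6111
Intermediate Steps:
k(F, G) = 0
j(d, J) = 10 + 2*J
j(37, 10)*k(4, 6) - 1*(-6111) = (10 + 2*10)*0 - 1*(-6111) = (10 + 20)*0 + 6111 = 30*0 + 6111 = 0 + 6111 = 6111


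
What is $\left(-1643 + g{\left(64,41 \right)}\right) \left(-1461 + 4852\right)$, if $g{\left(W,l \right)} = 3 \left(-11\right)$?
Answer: $-5683316$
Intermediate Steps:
$g{\left(W,l \right)} = -33$
$\left(-1643 + g{\left(64,41 \right)}\right) \left(-1461 + 4852\right) = \left(-1643 - 33\right) \left(-1461 + 4852\right) = \left(-1676\right) 3391 = -5683316$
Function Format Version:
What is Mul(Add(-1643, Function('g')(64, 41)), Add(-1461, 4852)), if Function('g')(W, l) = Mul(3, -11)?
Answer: -5683316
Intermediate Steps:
Function('g')(W, l) = -33
Mul(Add(-1643, Function('g')(64, 41)), Add(-1461, 4852)) = Mul(Add(-1643, -33), Add(-1461, 4852)) = Mul(-1676, 3391) = -5683316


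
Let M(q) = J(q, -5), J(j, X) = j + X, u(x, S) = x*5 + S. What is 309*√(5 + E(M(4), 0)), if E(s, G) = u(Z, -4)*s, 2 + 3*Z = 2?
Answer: 927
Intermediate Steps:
Z = 0 (Z = -⅔ + (⅓)*2 = -⅔ + ⅔ = 0)
u(x, S) = S + 5*x (u(x, S) = 5*x + S = S + 5*x)
J(j, X) = X + j
M(q) = -5 + q
E(s, G) = -4*s (E(s, G) = (-4 + 5*0)*s = (-4 + 0)*s = -4*s)
309*√(5 + E(M(4), 0)) = 309*√(5 - 4*(-5 + 4)) = 309*√(5 - 4*(-1)) = 309*√(5 + 4) = 309*√9 = 309*3 = 927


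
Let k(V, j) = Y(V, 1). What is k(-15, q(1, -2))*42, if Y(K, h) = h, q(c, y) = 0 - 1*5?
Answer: 42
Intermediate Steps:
q(c, y) = -5 (q(c, y) = 0 - 5 = -5)
k(V, j) = 1
k(-15, q(1, -2))*42 = 1*42 = 42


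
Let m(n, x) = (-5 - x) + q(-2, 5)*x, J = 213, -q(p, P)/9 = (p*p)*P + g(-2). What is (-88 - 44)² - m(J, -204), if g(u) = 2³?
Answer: -34183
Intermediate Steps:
g(u) = 8
q(p, P) = -72 - 9*P*p² (q(p, P) = -9*((p*p)*P + 8) = -9*(p²*P + 8) = -9*(P*p² + 8) = -9*(8 + P*p²) = -72 - 9*P*p²)
m(n, x) = -5 - 253*x (m(n, x) = (-5 - x) + (-72 - 9*5*(-2)²)*x = (-5 - x) + (-72 - 9*5*4)*x = (-5 - x) + (-72 - 180)*x = (-5 - x) - 252*x = -5 - 253*x)
(-88 - 44)² - m(J, -204) = (-88 - 44)² - (-5 - 253*(-204)) = (-132)² - (-5 + 51612) = 17424 - 1*51607 = 17424 - 51607 = -34183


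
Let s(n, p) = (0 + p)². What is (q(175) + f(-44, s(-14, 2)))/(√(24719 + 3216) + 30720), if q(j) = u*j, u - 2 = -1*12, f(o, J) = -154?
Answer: -11698176/188738093 + 1904*√27935/943690465 ≈ -0.061644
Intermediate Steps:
s(n, p) = p²
u = -10 (u = 2 - 1*12 = 2 - 12 = -10)
q(j) = -10*j
(q(175) + f(-44, s(-14, 2)))/(√(24719 + 3216) + 30720) = (-10*175 - 154)/(√(24719 + 3216) + 30720) = (-1750 - 154)/(√27935 + 30720) = -1904/(30720 + √27935)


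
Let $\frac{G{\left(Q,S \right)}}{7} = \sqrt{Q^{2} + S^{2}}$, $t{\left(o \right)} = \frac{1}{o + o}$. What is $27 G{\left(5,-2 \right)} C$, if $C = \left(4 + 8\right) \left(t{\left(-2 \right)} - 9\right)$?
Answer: $- 20979 \sqrt{29} \approx -1.1298 \cdot 10^{5}$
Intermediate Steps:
$t{\left(o \right)} = \frac{1}{2 o}$
$G{\left(Q,S \right)} = 7 \sqrt{Q^{2} + S^{2}}$
$C = -111$ ($C = \left(4 + 8\right) \left(\frac{1}{2 \left(-2\right)} - 9\right) = 12 \left(\frac{1}{2} \left(- \frac{1}{2}\right) - 9\right) = 12 \left(- \frac{1}{4} - 9\right) = 12 \left(- \frac{37}{4}\right) = -111$)
$27 G{\left(5,-2 \right)} C = 27 \cdot 7 \sqrt{5^{2} + \left(-2\right)^{2}} \left(-111\right) = 27 \cdot 7 \sqrt{25 + 4} \left(-111\right) = 27 \cdot 7 \sqrt{29} \left(-111\right) = 189 \sqrt{29} \left(-111\right) = - 20979 \sqrt{29}$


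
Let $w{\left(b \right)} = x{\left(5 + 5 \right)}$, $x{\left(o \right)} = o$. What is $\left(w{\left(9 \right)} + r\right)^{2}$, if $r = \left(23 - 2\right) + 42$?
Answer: $5329$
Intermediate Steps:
$w{\left(b \right)} = 10$ ($w{\left(b \right)} = 5 + 5 = 10$)
$r = 63$ ($r = 21 + 42 = 63$)
$\left(w{\left(9 \right)} + r\right)^{2} = \left(10 + 63\right)^{2} = 73^{2} = 5329$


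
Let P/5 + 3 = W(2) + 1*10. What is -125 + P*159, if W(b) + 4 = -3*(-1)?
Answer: 4645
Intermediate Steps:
W(b) = -1 (W(b) = -4 - 3*(-1) = -4 + 3 = -1)
P = 30 (P = -15 + 5*(-1 + 1*10) = -15 + 5*(-1 + 10) = -15 + 5*9 = -15 + 45 = 30)
-125 + P*159 = -125 + 30*159 = -125 + 4770 = 4645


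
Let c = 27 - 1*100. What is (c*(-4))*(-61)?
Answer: -17812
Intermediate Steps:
c = -73 (c = 27 - 100 = -73)
(c*(-4))*(-61) = -73*(-4)*(-61) = 292*(-61) = -17812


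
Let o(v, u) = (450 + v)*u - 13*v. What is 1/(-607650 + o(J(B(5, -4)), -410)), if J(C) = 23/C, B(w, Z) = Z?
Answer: -4/3158871 ≈ -1.2663e-6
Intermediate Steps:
o(v, u) = -13*v + u*(450 + v) (o(v, u) = u*(450 + v) - 13*v = -13*v + u*(450 + v))
1/(-607650 + o(J(B(5, -4)), -410)) = 1/(-607650 + (-299/(-4) + 450*(-410) - 9430/(-4))) = 1/(-607650 + (-299*(-1)/4 - 184500 - 9430*(-1)/4)) = 1/(-607650 + (-13*(-23/4) - 184500 - 410*(-23/4))) = 1/(-607650 + (299/4 - 184500 + 4715/2)) = 1/(-607650 - 728271/4) = 1/(-3158871/4) = -4/3158871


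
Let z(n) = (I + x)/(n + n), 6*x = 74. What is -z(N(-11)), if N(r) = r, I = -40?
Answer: -83/66 ≈ -1.2576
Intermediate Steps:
x = 37/3 (x = (⅙)*74 = 37/3 ≈ 12.333)
z(n) = -83/(6*n) (z(n) = (-40 + 37/3)/(n + n) = -83*1/(2*n)/3 = -83/(6*n))
-z(N(-11)) = -(-83)/(6*(-11)) = -(-83)*(-1)/(6*11) = -1*83/66 = -83/66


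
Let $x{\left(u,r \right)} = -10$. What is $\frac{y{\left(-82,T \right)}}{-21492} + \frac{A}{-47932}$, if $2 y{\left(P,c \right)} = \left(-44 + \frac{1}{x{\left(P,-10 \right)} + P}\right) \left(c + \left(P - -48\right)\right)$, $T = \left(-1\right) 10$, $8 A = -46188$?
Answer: $\frac{9709303}{128769318} \approx 0.075401$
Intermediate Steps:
$A = - \frac{11547}{2}$ ($A = \frac{1}{8} \left(-46188\right) = - \frac{11547}{2} \approx -5773.5$)
$T = -10$
$y{\left(P,c \right)} = \frac{\left(-44 + \frac{1}{-10 + P}\right) \left(48 + P + c\right)}{2}$ ($y{\left(P,c \right)} = \frac{\left(-44 + \frac{1}{-10 + P}\right) \left(c + \left(P - -48\right)\right)}{2} = \frac{\left(-44 + \frac{1}{-10 + P}\right) \left(c + \left(P + 48\right)\right)}{2} = \frac{\left(-44 + \frac{1}{-10 + P}\right) \left(c + \left(48 + P\right)\right)}{2} = \frac{\left(-44 + \frac{1}{-10 + P}\right) \left(48 + P + c\right)}{2}$)
$\frac{y{\left(-82,T \right)}}{-21492} + \frac{A}{-47932} = \frac{\frac{1}{2} \frac{1}{-10 - 82} \left(21168 - -137022 - 44 \left(-82\right)^{2} + 441 \left(-10\right) - \left(-3608\right) \left(-10\right)\right)}{-21492} - \frac{11547}{2 \left(-47932\right)} = \frac{21168 + 137022 - 295856 - 4410 - 36080}{2 \left(-92\right)} \left(- \frac{1}{21492}\right) - - \frac{11547}{95864} = \frac{1}{2} \left(- \frac{1}{92}\right) \left(21168 + 137022 - 295856 - 4410 - 36080\right) \left(- \frac{1}{21492}\right) + \frac{11547}{95864} = \frac{1}{2} \left(- \frac{1}{92}\right) \left(-178156\right) \left(- \frac{1}{21492}\right) + \frac{11547}{95864} = \frac{44539}{46} \left(- \frac{1}{21492}\right) + \frac{11547}{95864} = - \frac{44539}{988632} + \frac{11547}{95864} = \frac{9709303}{128769318}$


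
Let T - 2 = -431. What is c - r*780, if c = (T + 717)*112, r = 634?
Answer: -462264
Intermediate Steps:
T = -429 (T = 2 - 431 = -429)
c = 32256 (c = (-429 + 717)*112 = 288*112 = 32256)
c - r*780 = 32256 - 634*780 = 32256 - 1*494520 = 32256 - 494520 = -462264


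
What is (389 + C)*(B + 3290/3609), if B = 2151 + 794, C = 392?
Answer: 8303431895/3609 ≈ 2.3008e+6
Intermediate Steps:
B = 2945
(389 + C)*(B + 3290/3609) = (389 + 392)*(2945 + 3290/3609) = 781*(2945 + 3290*(1/3609)) = 781*(2945 + 3290/3609) = 781*(10631795/3609) = 8303431895/3609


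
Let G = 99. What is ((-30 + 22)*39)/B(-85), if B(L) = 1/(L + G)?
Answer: -4368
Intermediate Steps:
B(L) = 1/(99 + L) (B(L) = 1/(L + 99) = 1/(99 + L))
((-30 + 22)*39)/B(-85) = ((-30 + 22)*39)/(1/(99 - 85)) = (-8*39)/(1/14) = -312/1/14 = -312*14 = -4368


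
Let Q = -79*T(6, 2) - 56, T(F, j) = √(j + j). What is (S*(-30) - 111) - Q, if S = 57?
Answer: -1607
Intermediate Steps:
T(F, j) = √2*√j (T(F, j) = √(2*j) = √2*√j)
Q = -214 (Q = -79*√2*√2 - 56 = -79*2 - 56 = -158 - 56 = -214)
(S*(-30) - 111) - Q = (57*(-30) - 111) - 1*(-214) = (-1710 - 111) + 214 = -1821 + 214 = -1607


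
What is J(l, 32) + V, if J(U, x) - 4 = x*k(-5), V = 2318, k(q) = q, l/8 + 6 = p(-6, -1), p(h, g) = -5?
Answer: 2162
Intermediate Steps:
l = -88 (l = -48 + 8*(-5) = -48 - 40 = -88)
J(U, x) = 4 - 5*x (J(U, x) = 4 + x*(-5) = 4 - 5*x)
J(l, 32) + V = (4 - 5*32) + 2318 = (4 - 160) + 2318 = -156 + 2318 = 2162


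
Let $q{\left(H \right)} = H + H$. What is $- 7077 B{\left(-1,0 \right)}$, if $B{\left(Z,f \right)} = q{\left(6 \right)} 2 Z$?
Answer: $169848$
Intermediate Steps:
$q{\left(H \right)} = 2 H$
$B{\left(Z,f \right)} = 24 Z$ ($B{\left(Z,f \right)} = 2 \cdot 6 \cdot 2 Z = 12 \cdot 2 Z = 24 Z$)
$- 7077 B{\left(-1,0 \right)} = - 7077 \cdot 24 \left(-1\right) = \left(-7077\right) \left(-24\right) = 169848$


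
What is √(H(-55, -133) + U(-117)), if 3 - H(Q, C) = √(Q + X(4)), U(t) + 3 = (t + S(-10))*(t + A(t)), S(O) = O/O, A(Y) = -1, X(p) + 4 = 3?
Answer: √(13688 - 2*I*√14) ≈ 117.0 - 0.032*I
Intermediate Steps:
X(p) = -1 (X(p) = -4 + 3 = -1)
S(O) = 1
U(t) = -3 + (1 + t)*(-1 + t) (U(t) = -3 + (t + 1)*(t - 1) = -3 + (1 + t)*(-1 + t))
H(Q, C) = 3 - √(-1 + Q) (H(Q, C) = 3 - √(Q - 1) = 3 - √(-1 + Q))
√(H(-55, -133) + U(-117)) = √((3 - √(-1 - 55)) + (-4 + (-117)²)) = √((3 - √(-56)) + (-4 + 13689)) = √((3 - 2*I*√14) + 13685) = √(13688 - 2*I*√14)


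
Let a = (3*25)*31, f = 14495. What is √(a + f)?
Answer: 58*√5 ≈ 129.69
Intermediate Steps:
a = 2325 (a = 75*31 = 2325)
√(a + f) = √(2325 + 14495) = √16820 = 58*√5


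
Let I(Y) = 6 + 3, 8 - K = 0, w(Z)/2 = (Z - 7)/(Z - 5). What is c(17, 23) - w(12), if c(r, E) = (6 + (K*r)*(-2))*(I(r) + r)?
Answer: -48422/7 ≈ -6917.4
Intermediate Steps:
w(Z) = 2*(-7 + Z)/(-5 + Z) (w(Z) = 2*((Z - 7)/(Z - 5)) = 2*((-7 + Z)/(-5 + Z)) = 2*(-7 + Z)/(-5 + Z))
K = 8 (K = 8 - 1*0 = 8 + 0 = 8)
I(Y) = 9
c(r, E) = (6 - 16*r)*(9 + r) (c(r, E) = (6 + (8*r)*(-2))*(9 + r) = (6 - 16*r)*(9 + r))
c(17, 23) - w(12) = (54 - 138*17 - 16*17²) - 2*(-7 + 12)/(-5 + 12) = (54 - 2346 - 16*289) - 2*5/7 = (54 - 2346 - 4624) - 2*5/7 = -6916 - 1*10/7 = -6916 - 10/7 = -48422/7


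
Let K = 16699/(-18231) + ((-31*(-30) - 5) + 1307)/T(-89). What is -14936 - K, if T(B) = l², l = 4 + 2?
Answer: -273411839/18231 ≈ -14997.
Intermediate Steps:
l = 6
T(B) = 36 (T(B) = 6² = 36)
K = 1113623/18231 (K = 16699/(-18231) + ((-31*(-30) - 5) + 1307)/36 = 16699*(-1/18231) + ((930 - 5) + 1307)*(1/36) = -16699/18231 + (925 + 1307)*(1/36) = -16699/18231 + 2232*(1/36) = -16699/18231 + 62 = 1113623/18231 ≈ 61.084)
-14936 - K = -14936 - 1*1113623/18231 = -14936 - 1113623/18231 = -273411839/18231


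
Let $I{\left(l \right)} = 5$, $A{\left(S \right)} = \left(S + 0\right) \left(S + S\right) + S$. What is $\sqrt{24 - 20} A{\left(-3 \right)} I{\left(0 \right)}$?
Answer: $150$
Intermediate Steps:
$A{\left(S \right)} = S + 2 S^{2}$ ($A{\left(S \right)} = S 2 S + S = 2 S^{2} + S = S + 2 S^{2}$)
$\sqrt{24 - 20} A{\left(-3 \right)} I{\left(0 \right)} = \sqrt{24 - 20} \left(- 3 \left(1 + 2 \left(-3\right)\right)\right) 5 = \sqrt{4} \left(- 3 \left(1 - 6\right)\right) 5 = 2 \left(\left(-3\right) \left(-5\right)\right) 5 = 2 \cdot 15 \cdot 5 = 30 \cdot 5 = 150$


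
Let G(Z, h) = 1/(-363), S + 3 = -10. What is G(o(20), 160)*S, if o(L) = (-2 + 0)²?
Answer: 13/363 ≈ 0.035813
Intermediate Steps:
S = -13 (S = -3 - 10 = -13)
o(L) = 4 (o(L) = (-2)² = 4)
G(Z, h) = -1/363
G(o(20), 160)*S = -1/363*(-13) = 13/363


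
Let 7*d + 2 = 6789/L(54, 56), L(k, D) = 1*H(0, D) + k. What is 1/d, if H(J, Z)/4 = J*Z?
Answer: 126/2227 ≈ 0.056578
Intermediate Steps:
H(J, Z) = 4*J*Z (H(J, Z) = 4*(J*Z) = 4*J*Z)
L(k, D) = k (L(k, D) = 1*(4*0*D) + k = 1*0 + k = 0 + k = k)
d = 2227/126 (d = -2/7 + (6789/54)/7 = -2/7 + (6789*(1/54))/7 = -2/7 + (⅐)*(2263/18) = -2/7 + 2263/126 = 2227/126 ≈ 17.675)
1/d = 1/(2227/126) = 126/2227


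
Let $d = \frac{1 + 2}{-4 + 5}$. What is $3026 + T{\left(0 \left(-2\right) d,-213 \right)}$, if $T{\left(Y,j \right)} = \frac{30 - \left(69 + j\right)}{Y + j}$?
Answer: $\frac{214788}{71} \approx 3025.2$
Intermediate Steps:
$d = 3$ ($d = \frac{3}{1} = 3 \cdot 1 = 3$)
$T{\left(Y,j \right)} = \frac{-39 - j}{Y + j}$
$3026 + T{\left(0 \left(-2\right) d,-213 \right)} = 3026 + \frac{-39 - -213}{0 \left(-2\right) 3 - 213} = 3026 + \frac{-39 + 213}{0 \cdot 3 - 213} = 3026 + \frac{1}{0 - 213} \cdot 174 = 3026 + \frac{1}{-213} \cdot 174 = 3026 - \frac{58}{71} = \frac{214788}{71}$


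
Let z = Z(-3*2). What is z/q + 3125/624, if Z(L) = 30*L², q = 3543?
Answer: 3915265/736944 ≈ 5.3128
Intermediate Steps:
z = 1080 (z = 30*(-3*2)² = 30*(-6)² = 30*36 = 1080)
z/q + 3125/624 = 1080/3543 + 3125/624 = 1080*(1/3543) + 3125*(1/624) = 360/1181 + 3125/624 = 3915265/736944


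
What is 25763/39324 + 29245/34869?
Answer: 227595603/152354284 ≈ 1.4939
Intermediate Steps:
25763/39324 + 29245/34869 = 227595603/152354284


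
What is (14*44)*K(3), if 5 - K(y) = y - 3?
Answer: 3080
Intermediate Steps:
K(y) = 8 - y (K(y) = 5 - (y - 3) = 5 - (-3 + y) = 5 + (3 - y) = 8 - y)
(14*44)*K(3) = (14*44)*(8 - 1*3) = 616*(8 - 3) = 616*5 = 3080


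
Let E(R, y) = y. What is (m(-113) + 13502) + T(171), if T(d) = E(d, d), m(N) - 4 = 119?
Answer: 13796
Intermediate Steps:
m(N) = 123 (m(N) = 4 + 119 = 123)
T(d) = d
(m(-113) + 13502) + T(171) = (123 + 13502) + 171 = 13625 + 171 = 13796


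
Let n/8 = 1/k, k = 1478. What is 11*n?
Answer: 44/739 ≈ 0.059540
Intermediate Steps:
n = 4/739 (n = 8/1478 = 8*(1/1478) = 4/739 ≈ 0.0054127)
11*n = 11*(4/739) = 44/739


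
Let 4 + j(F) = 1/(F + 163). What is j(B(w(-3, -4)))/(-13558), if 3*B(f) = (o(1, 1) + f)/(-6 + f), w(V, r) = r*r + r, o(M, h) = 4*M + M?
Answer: 5893/20004829 ≈ 0.00029458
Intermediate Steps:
o(M, h) = 5*M
w(V, r) = r + r**2 (w(V, r) = r**2 + r = r + r**2)
B(f) = (5 + f)/(3*(-6 + f)) (B(f) = ((5*1 + f)/(-6 + f))/3 = ((5 + f)/(-6 + f))/3 = (5 + f)/(3*(-6 + f)))
j(F) = -4 + 1/(163 + F) (j(F) = -4 + 1/(F + 163) = -4 + 1/(163 + F))
j(B(w(-3, -4)))/(-13558) = ((-651 - 4*(5 - 4*(1 - 4))/(3*(-6 - 4*(1 - 4))))/(163 + (5 - 4*(1 - 4))/(3*(-6 - 4*(1 - 4)))))/(-13558) = ((-651 - 4*(5 - 4*(-3))/(3*(-6 - 4*(-3))))/(163 + (5 - 4*(-3))/(3*(-6 - 4*(-3)))))*(-1/13558) = ((-651 - 4*(5 + 12)/(3*(-6 + 12)))/(163 + (5 + 12)/(3*(-6 + 12))))*(-1/13558) = ((-651 - 4*17/(3*6))/(163 + (1/3)*17/6))*(-1/13558) = ((-651 - 4*17/(3*6))/(163 + (1/3)*(1/6)*17))*(-1/13558) = ((-651 - 4*17/18)/(163 + 17/18))*(-1/13558) = ((-651 - 34/9)/(2951/18))*(-1/13558) = ((18/2951)*(-5893/9))*(-1/13558) = -11786/2951*(-1/13558) = 5893/20004829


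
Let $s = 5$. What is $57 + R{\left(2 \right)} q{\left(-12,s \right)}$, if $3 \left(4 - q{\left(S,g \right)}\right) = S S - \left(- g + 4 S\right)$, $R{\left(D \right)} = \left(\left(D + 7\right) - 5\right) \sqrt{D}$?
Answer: $57 - \frac{740 \sqrt{2}}{3} \approx -291.84$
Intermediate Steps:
$R{\left(D \right)} = \sqrt{D} \left(2 + D\right)$ ($R{\left(D \right)} = \left(\left(7 + D\right) - 5\right) \sqrt{D} = \left(2 + D\right) \sqrt{D} = \sqrt{D} \left(2 + D\right)$)
$q{\left(S,g \right)} = 4 - \frac{g}{3} - \frac{S^{2}}{3} + \frac{4 S}{3}$ ($q{\left(S,g \right)} = 4 - \frac{S S - \left(- g + 4 S\right)}{3} = 4 - \frac{S^{2} - \left(- g + 4 S\right)}{3} = 4 - \frac{g + S^{2} - 4 S}{3} = 4 - \left(- \frac{4 S}{3} + \frac{g}{3} + \frac{S^{2}}{3}\right) = 4 - \frac{g}{3} - \frac{S^{2}}{3} + \frac{4 S}{3}$)
$57 + R{\left(2 \right)} q{\left(-12,s \right)} = 57 + \sqrt{2} \left(2 + 2\right) \left(4 - \frac{5}{3} - \frac{\left(-12\right)^{2}}{3} + \frac{4}{3} \left(-12\right)\right) = 57 + \sqrt{2} \cdot 4 \left(4 - \frac{5}{3} - 48 - 16\right) = 57 + 4 \sqrt{2} \left(4 - \frac{5}{3} - 48 - 16\right) = 57 + 4 \sqrt{2} \left(- \frac{185}{3}\right) = 57 - \frac{740 \sqrt{2}}{3}$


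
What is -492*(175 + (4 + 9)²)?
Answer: -169248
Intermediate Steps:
-492*(175 + (4 + 9)²) = -492*(175 + 13²) = -492*(175 + 169) = -492*344 = -169248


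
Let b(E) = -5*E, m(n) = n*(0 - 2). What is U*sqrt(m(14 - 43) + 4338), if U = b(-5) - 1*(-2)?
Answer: 54*sqrt(1099) ≈ 1790.2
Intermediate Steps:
m(n) = -2*n (m(n) = n*(-2) = -2*n)
U = 27 (U = -5*(-5) - 1*(-2) = 25 + 2 = 27)
U*sqrt(m(14 - 43) + 4338) = 27*sqrt(-2*(14 - 43) + 4338) = 27*sqrt(-2*(-29) + 4338) = 27*sqrt(58 + 4338) = 27*sqrt(4396) = 27*(2*sqrt(1099)) = 54*sqrt(1099)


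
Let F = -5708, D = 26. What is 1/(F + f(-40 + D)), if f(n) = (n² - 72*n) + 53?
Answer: -1/4451 ≈ -0.00022467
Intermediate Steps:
f(n) = 53 + n² - 72*n
1/(F + f(-40 + D)) = 1/(-5708 + (53 + (-40 + 26)² - 72*(-40 + 26))) = 1/(-5708 + (53 + (-14)² - 72*(-14))) = 1/(-5708 + (53 + 196 + 1008)) = 1/(-5708 + 1257) = 1/(-4451) = -1/4451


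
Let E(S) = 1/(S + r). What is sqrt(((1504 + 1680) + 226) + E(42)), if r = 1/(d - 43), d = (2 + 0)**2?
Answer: sqrt(9138076133)/1637 ≈ 58.395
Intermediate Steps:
d = 4 (d = 2**2 = 4)
r = -1/39 (r = 1/(4 - 43) = 1/(-39) = -1/39 ≈ -0.025641)
E(S) = 1/(-1/39 + S) (E(S) = 1/(S - 1/39) = 1/(-1/39 + S))
sqrt(((1504 + 1680) + 226) + E(42)) = sqrt(((1504 + 1680) + 226) + 39/(-1 + 39*42)) = sqrt((3184 + 226) + 39/(-1 + 1638)) = sqrt(3410 + 39/1637) = sqrt(5582209/1637) = sqrt(9138076133)/1637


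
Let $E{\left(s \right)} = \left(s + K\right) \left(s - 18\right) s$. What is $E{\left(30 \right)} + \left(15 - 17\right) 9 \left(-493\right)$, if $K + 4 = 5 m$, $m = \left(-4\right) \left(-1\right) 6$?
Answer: $61434$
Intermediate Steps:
$m = 24$ ($m = 4 \cdot 6 = 24$)
$K = 116$ ($K = -4 + 5 \cdot 24 = -4 + 120 = 116$)
$E{\left(s \right)} = s \left(-18 + s\right) \left(116 + s\right)$ ($E{\left(s \right)} = \left(s + 116\right) \left(s - 18\right) s = \left(116 + s\right) \left(-18 + s\right) s = \left(-18 + s\right) \left(116 + s\right) s = s \left(-18 + s\right) \left(116 + s\right)$)
$E{\left(30 \right)} + \left(15 - 17\right) 9 \left(-493\right) = 30 \left(-2088 + 30^{2} + 98 \cdot 30\right) + \left(15 - 17\right) 9 \left(-493\right) = 30 \left(-2088 + 900 + 2940\right) + \left(-2\right) 9 \left(-493\right) = 30 \cdot 1752 - -8874 = 52560 + 8874 = 61434$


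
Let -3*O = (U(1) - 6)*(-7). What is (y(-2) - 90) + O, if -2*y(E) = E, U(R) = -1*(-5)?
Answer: -274/3 ≈ -91.333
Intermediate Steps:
U(R) = 5
y(E) = -E/2
O = -7/3 (O = -(5 - 6)*(-7)/3 = -(-1)*(-7)/3 = -1/3*7 = -7/3 ≈ -2.3333)
(y(-2) - 90) + O = (-1/2*(-2) - 90) - 7/3 = (1 - 90) - 7/3 = -89 - 7/3 = -274/3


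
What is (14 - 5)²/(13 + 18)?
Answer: 81/31 ≈ 2.6129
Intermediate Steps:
(14 - 5)²/(13 + 18) = 9²/31 = 81*(1/31) = 81/31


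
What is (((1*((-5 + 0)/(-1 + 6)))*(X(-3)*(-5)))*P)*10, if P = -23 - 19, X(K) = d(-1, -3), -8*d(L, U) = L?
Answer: -525/2 ≈ -262.50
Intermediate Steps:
d(L, U) = -L/8
X(K) = ⅛ (X(K) = -⅛*(-1) = ⅛)
P = -42
(((1*((-5 + 0)/(-1 + 6)))*(X(-3)*(-5)))*P)*10 = (((1*((-5 + 0)/(-1 + 6)))*((⅛)*(-5)))*(-42))*10 = (((1*(-5/5))*(-5/8))*(-42))*10 = (((1*(-5*⅕))*(-5/8))*(-42))*10 = (((1*(-1))*(-5/8))*(-42))*10 = (-1*(-5/8)*(-42))*10 = ((5/8)*(-42))*10 = -105/4*10 = -525/2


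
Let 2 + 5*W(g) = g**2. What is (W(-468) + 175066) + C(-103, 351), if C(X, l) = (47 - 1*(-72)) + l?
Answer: 1096702/5 ≈ 2.1934e+5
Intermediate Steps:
C(X, l) = 119 + l (C(X, l) = (47 + 72) + l = 119 + l)
W(g) = -2/5 + g**2/5
(W(-468) + 175066) + C(-103, 351) = ((-2/5 + (1/5)*(-468)**2) + 175066) + (119 + 351) = ((-2/5 + (1/5)*219024) + 175066) + 470 = ((-2/5 + 219024/5) + 175066) + 470 = (219022/5 + 175066) + 470 = 1094352/5 + 470 = 1096702/5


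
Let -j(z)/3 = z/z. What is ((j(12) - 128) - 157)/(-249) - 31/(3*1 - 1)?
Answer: -2381/166 ≈ -14.343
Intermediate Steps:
j(z) = -3 (j(z) = -3*z/z = -3*1 = -3)
((j(12) - 128) - 157)/(-249) - 31/(3*1 - 1) = ((-3 - 128) - 157)/(-249) - 31/(3*1 - 1) = (-131 - 157)*(-1/249) - 31/(3 - 1) = -288*(-1/249) - 31/2 = 96/83 - 31*½ = 96/83 - 31/2 = -2381/166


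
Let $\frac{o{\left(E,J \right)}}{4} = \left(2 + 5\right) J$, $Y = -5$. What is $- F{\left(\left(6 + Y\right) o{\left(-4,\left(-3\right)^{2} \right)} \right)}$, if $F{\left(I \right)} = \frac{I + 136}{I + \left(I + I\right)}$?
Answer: $- \frac{97}{189} \approx -0.51323$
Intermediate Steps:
$o{\left(E,J \right)} = 28 J$ ($o{\left(E,J \right)} = 4 \left(2 + 5\right) J = 4 \cdot 7 J = 28 J$)
$F{\left(I \right)} = \frac{136 + I}{3 I}$ ($F{\left(I \right)} = \frac{136 + I}{I + 2 I} = \frac{136 + I}{3 I}$)
$- F{\left(\left(6 + Y\right) o{\left(-4,\left(-3\right)^{2} \right)} \right)} = - \frac{136 + \left(6 - 5\right) 28 \left(-3\right)^{2}}{3 \left(6 - 5\right) 28 \left(-3\right)^{2}} = - \frac{136 + 1 \cdot 28 \cdot 9}{3 \cdot 1 \cdot 28 \cdot 9} = - \frac{136 + 1 \cdot 252}{3 \cdot 1 \cdot 252} = - \frac{136 + 252}{3 \cdot 252} = - \frac{388}{3 \cdot 252} = \left(-1\right) \frac{97}{189} = - \frac{97}{189}$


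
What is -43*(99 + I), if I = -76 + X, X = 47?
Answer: -3010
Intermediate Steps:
I = -29 (I = -76 + 47 = -29)
-43*(99 + I) = -43*(99 - 29) = -43*70 = -3010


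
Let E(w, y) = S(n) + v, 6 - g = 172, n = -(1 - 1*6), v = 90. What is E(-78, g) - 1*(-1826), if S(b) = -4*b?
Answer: 1896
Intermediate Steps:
n = 5 (n = -(1 - 6) = -1*(-5) = 5)
g = -166 (g = 6 - 1*172 = 6 - 172 = -166)
E(w, y) = 70 (E(w, y) = -4*5 + 90 = -20 + 90 = 70)
E(-78, g) - 1*(-1826) = 70 - 1*(-1826) = 70 + 1826 = 1896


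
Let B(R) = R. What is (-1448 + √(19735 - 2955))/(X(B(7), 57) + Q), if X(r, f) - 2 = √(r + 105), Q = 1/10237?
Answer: 43357789800/1616849329 - 606979410848*√7/11317945303 - 59886450*√4195/1616849329 + 838369352*√29365/11317945303 ≈ -104.78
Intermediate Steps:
Q = 1/10237 ≈ 9.7685e-5
X(r, f) = 2 + √(105 + r) (X(r, f) = 2 + √(r + 105) = 2 + √(105 + r))
(-1448 + √(19735 - 2955))/(X(B(7), 57) + Q) = (-1448 + √(19735 - 2955))/((2 + √(105 + 7)) + 1/10237) = (-1448 + √16780)/((2 + √112) + 1/10237) = (-1448 + 2*√4195)/((2 + 4*√7) + 1/10237) = (-1448 + 2*√4195)/(20475/10237 + 4*√7)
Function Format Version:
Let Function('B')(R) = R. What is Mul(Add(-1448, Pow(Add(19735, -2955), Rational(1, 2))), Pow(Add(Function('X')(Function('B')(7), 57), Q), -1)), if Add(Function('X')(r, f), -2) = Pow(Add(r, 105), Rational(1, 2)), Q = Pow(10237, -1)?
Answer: Add(Rational(43357789800, 1616849329), Mul(Rational(-606979410848, 11317945303), Pow(7, Rational(1, 2))), Mul(Rational(-59886450, 1616849329), Pow(4195, Rational(1, 2))), Mul(Rational(838369352, 11317945303), Pow(29365, Rational(1, 2)))) ≈ -104.78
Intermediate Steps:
Q = Rational(1, 10237) ≈ 9.7685e-5
Function('X')(r, f) = Add(2, Pow(Add(105, r), Rational(1, 2))) (Function('X')(r, f) = Add(2, Pow(Add(r, 105), Rational(1, 2))) = Add(2, Pow(Add(105, r), Rational(1, 2))))
Mul(Add(-1448, Pow(Add(19735, -2955), Rational(1, 2))), Pow(Add(Function('X')(Function('B')(7), 57), Q), -1)) = Mul(Add(-1448, Pow(Add(19735, -2955), Rational(1, 2))), Pow(Add(Add(2, Pow(Add(105, 7), Rational(1, 2))), Rational(1, 10237)), -1)) = Mul(Add(-1448, Pow(16780, Rational(1, 2))), Pow(Add(Add(2, Pow(112, Rational(1, 2))), Rational(1, 10237)), -1)) = Mul(Add(-1448, Mul(2, Pow(4195, Rational(1, 2)))), Pow(Add(Add(2, Mul(4, Pow(7, Rational(1, 2)))), Rational(1, 10237)), -1)) = Mul(Add(-1448, Mul(2, Pow(4195, Rational(1, 2)))), Pow(Add(Rational(20475, 10237), Mul(4, Pow(7, Rational(1, 2)))), -1)) = Mul(Pow(Add(Rational(20475, 10237), Mul(4, Pow(7, Rational(1, 2)))), -1), Add(-1448, Mul(2, Pow(4195, Rational(1, 2)))))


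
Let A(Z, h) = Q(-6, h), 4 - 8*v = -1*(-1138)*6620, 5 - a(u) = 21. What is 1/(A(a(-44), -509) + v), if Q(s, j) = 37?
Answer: -2/1883315 ≈ -1.0620e-6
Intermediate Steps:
a(u) = -16 (a(u) = 5 - 1*21 = 5 - 21 = -16)
v = -1883389/2 (v = 1/2 - (-1*(-1138))*6620/8 = 1/2 - 569*6620/4 = 1/2 - 1/8*7533560 = 1/2 - 941695 = -1883389/2 ≈ -9.4169e+5)
A(Z, h) = 37
1/(A(a(-44), -509) + v) = 1/(37 - 1883389/2) = 1/(-1883315/2) = -2/1883315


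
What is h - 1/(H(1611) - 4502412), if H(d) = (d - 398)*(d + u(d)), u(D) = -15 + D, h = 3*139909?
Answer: 257007656368/612321 ≈ 4.1973e+5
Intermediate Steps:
h = 419727
H(d) = (-398 + d)*(-15 + 2*d) (H(d) = (d - 398)*(d + (-15 + d)) = (-398 + d)*(-15 + 2*d))
h - 1/(H(1611) - 4502412) = 419727 - 1/((5970 - 811*1611 + 2*1611²) - 4502412) = 419727 - 1/((5970 - 1306521 + 2*2595321) - 4502412) = 419727 - 1/((5970 - 1306521 + 5190642) - 4502412) = 419727 - 1/(3890091 - 4502412) = 419727 - 1/(-612321) = 419727 - 1*(-1/612321) = 419727 + 1/612321 = 257007656368/612321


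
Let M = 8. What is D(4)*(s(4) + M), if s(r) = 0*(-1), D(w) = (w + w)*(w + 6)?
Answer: 640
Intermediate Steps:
D(w) = 2*w*(6 + w) (D(w) = (2*w)*(6 + w) = 2*w*(6 + w))
s(r) = 0
D(4)*(s(4) + M) = (2*4*(6 + 4))*(0 + 8) = (2*4*10)*8 = 80*8 = 640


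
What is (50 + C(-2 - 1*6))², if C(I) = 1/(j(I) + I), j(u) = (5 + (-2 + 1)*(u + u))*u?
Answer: 77422401/30976 ≈ 2499.4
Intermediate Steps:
j(u) = u*(5 - 2*u) (j(u) = (5 - 2*u)*u = u*(5 - 2*u))
C(I) = 1/(I + I*(5 - 2*I)) (C(I) = 1/(I*(5 - 2*I) + I) = 1/(I + I*(5 - 2*I)))
(50 + C(-2 - 1*6))² = (50 - 1/(2*(-2 - 1*6)*(-3 + (-2 - 1*6))))² = (50 - 1/(2*(-2 - 6)*(-3 + (-2 - 6))))² = (50 - ½/(-8*(-3 - 8)))² = (50 - ½*(-⅛)/(-11))² = (50 - ½*(-⅛)*(-1/11))² = (50 - 1/176)² = (8799/176)² = 77422401/30976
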